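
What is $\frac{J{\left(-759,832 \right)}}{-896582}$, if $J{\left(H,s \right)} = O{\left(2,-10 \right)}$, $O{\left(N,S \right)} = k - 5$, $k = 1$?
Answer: $\frac{2}{448291} \approx 4.4614 \cdot 10^{-6}$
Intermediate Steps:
$O{\left(N,S \right)} = -4$ ($O{\left(N,S \right)} = 1 - 5 = -4$)
$J{\left(H,s \right)} = -4$
$\frac{J{\left(-759,832 \right)}}{-896582} = - \frac{4}{-896582} = \left(-4\right) \left(- \frac{1}{896582}\right) = \frac{2}{448291}$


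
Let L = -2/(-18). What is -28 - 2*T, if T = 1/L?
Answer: -46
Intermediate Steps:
L = ⅑ (L = -2*(-1/18) = ⅑ ≈ 0.11111)
T = 9 (T = 1/(⅑) = 9)
-28 - 2*T = -28 - 2*9 = -28 - 18 = -46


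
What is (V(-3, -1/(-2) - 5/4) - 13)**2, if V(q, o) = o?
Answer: 3025/16 ≈ 189.06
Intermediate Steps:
(V(-3, -1/(-2) - 5/4) - 13)**2 = ((-1/(-2) - 5/4) - 13)**2 = ((-1*(-1/2) - 5*1/4) - 13)**2 = ((1/2 - 5/4) - 13)**2 = (-3/4 - 13)**2 = (-55/4)**2 = 3025/16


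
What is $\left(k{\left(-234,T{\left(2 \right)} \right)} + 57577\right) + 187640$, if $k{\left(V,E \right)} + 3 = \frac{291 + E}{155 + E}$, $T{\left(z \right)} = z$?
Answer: $\frac{38498891}{157} \approx 2.4522 \cdot 10^{5}$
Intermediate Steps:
$k{\left(V,E \right)} = -3 + \frac{291 + E}{155 + E}$
$\left(k{\left(-234,T{\left(2 \right)} \right)} + 57577\right) + 187640 = \left(\frac{2 \left(-87 - 2\right)}{155 + 2} + 57577\right) + 187640 = \left(\frac{2 \left(-87 - 2\right)}{157} + 57577\right) + 187640 = \left(2 \cdot \frac{1}{157} \left(-89\right) + 57577\right) + 187640 = \left(- \frac{178}{157} + 57577\right) + 187640 = \frac{9039411}{157} + 187640 = \frac{38498891}{157}$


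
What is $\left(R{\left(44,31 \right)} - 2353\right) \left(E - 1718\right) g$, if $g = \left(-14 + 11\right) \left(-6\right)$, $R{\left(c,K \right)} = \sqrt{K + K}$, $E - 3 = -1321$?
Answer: $128586744 - 54648 \sqrt{62} \approx 1.2816 \cdot 10^{8}$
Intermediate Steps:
$E = -1318$ ($E = 3 - 1321 = -1318$)
$R{\left(c,K \right)} = \sqrt{2} \sqrt{K}$ ($R{\left(c,K \right)} = \sqrt{2 K} = \sqrt{2} \sqrt{K}$)
$g = 18$ ($g = \left(-3\right) \left(-6\right) = 18$)
$\left(R{\left(44,31 \right)} - 2353\right) \left(E - 1718\right) g = \left(\sqrt{2} \sqrt{31} - 2353\right) \left(-1318 - 1718\right) 18 = \left(\sqrt{62} - 2353\right) \left(-3036\right) 18 = \left(-2353 + \sqrt{62}\right) \left(-3036\right) 18 = \left(7143708 - 3036 \sqrt{62}\right) 18 = 128586744 - 54648 \sqrt{62}$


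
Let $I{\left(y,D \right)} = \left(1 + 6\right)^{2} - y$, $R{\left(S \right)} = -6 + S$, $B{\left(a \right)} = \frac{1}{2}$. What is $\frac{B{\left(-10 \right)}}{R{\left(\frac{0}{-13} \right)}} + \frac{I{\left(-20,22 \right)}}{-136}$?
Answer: $- \frac{241}{408} \approx -0.59069$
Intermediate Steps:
$B{\left(a \right)} = \frac{1}{2}$
$I{\left(y,D \right)} = 49 - y$ ($I{\left(y,D \right)} = 7^{2} - y = 49 - y$)
$\frac{B{\left(-10 \right)}}{R{\left(\frac{0}{-13} \right)}} + \frac{I{\left(-20,22 \right)}}{-136} = \frac{1}{2 \left(-6 + \frac{0}{-13}\right)} + \frac{49 - -20}{-136} = \frac{1}{2 \left(-6 + 0 \left(- \frac{1}{13}\right)\right)} + \left(49 + 20\right) \left(- \frac{1}{136}\right) = \frac{1}{2 \left(-6 + 0\right)} + 69 \left(- \frac{1}{136}\right) = \frac{1}{2 \left(-6\right)} - \frac{69}{136} = \frac{1}{2} \left(- \frac{1}{6}\right) - \frac{69}{136} = - \frac{1}{12} - \frac{69}{136} = - \frac{241}{408}$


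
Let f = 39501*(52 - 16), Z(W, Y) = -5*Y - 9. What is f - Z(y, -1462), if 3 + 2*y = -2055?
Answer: 1414735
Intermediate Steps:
y = -1029 (y = -3/2 + (1/2)*(-2055) = -3/2 - 2055/2 = -1029)
Z(W, Y) = -9 - 5*Y
f = 1422036 (f = 39501*36 = 1422036)
f - Z(y, -1462) = 1422036 - (-9 - 5*(-1462)) = 1422036 - (-9 + 7310) = 1422036 - 1*7301 = 1422036 - 7301 = 1414735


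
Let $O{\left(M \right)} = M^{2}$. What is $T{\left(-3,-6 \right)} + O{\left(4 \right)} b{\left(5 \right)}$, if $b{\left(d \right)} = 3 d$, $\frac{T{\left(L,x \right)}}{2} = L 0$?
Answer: $240$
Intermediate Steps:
$T{\left(L,x \right)} = 0$ ($T{\left(L,x \right)} = 2 L 0 = 2 \cdot 0 = 0$)
$T{\left(-3,-6 \right)} + O{\left(4 \right)} b{\left(5 \right)} = 0 + 4^{2} \cdot 3 \cdot 5 = 0 + 16 \cdot 15 = 0 + 240 = 240$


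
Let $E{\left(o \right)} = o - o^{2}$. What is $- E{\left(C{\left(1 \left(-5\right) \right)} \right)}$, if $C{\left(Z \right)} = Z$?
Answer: $30$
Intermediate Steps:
$- E{\left(C{\left(1 \left(-5\right) \right)} \right)} = - 1 \left(-5\right) \left(1 - 1 \left(-5\right)\right) = - \left(-5\right) \left(1 - -5\right) = - \left(-5\right) \left(1 + 5\right) = - \left(-5\right) 6 = \left(-1\right) \left(-30\right) = 30$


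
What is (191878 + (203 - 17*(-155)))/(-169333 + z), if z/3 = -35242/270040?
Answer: -26290554320/22863394523 ≈ -1.1499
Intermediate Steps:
z = -52863/135020 (z = 3*(-35242/270040) = 3*(-35242*1/270040) = 3*(-17621/135020) = -52863/135020 ≈ -0.39152)
(191878 + (203 - 17*(-155)))/(-169333 + z) = (191878 + (203 - 17*(-155)))/(-169333 - 52863/135020) = (191878 + (203 + 2635))/(-22863394523/135020) = (191878 + 2838)*(-135020/22863394523) = 194716*(-135020/22863394523) = -26290554320/22863394523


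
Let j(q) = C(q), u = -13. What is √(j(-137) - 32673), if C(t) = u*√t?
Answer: √(-32673 - 13*I*√137) ≈ 0.4209 - 180.76*I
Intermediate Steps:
C(t) = -13*√t
j(q) = -13*√q
√(j(-137) - 32673) = √(-13*I*√137 - 32673) = √(-32673 - 13*I*√137)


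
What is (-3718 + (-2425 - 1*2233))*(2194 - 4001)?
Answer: 15135432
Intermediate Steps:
(-3718 + (-2425 - 1*2233))*(2194 - 4001) = (-3718 + (-2425 - 2233))*(-1807) = (-3718 - 4658)*(-1807) = -8376*(-1807) = 15135432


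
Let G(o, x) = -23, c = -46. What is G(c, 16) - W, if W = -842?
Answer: 819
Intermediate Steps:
G(c, 16) - W = -23 - 1*(-842) = -23 + 842 = 819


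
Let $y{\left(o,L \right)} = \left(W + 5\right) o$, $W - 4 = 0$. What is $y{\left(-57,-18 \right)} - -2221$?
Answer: $1708$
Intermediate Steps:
$W = 4$ ($W = 4 + 0 = 4$)
$y{\left(o,L \right)} = 9 o$ ($y{\left(o,L \right)} = \left(4 + 5\right) o = 9 o$)
$y{\left(-57,-18 \right)} - -2221 = 9 \left(-57\right) - -2221 = -513 + 2221 = 1708$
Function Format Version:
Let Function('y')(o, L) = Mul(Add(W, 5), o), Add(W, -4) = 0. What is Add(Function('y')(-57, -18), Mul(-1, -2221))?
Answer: 1708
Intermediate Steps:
W = 4 (W = Add(4, 0) = 4)
Function('y')(o, L) = Mul(9, o) (Function('y')(o, L) = Mul(Add(4, 5), o) = Mul(9, o))
Add(Function('y')(-57, -18), Mul(-1, -2221)) = Add(Mul(9, -57), Mul(-1, -2221)) = Add(-513, 2221) = 1708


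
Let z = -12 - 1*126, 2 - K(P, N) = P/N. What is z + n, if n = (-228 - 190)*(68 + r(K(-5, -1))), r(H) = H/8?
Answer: -113621/4 ≈ -28405.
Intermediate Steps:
K(P, N) = 2 - P/N
r(H) = H/8 (r(H) = H*(⅛) = H/8)
n = -113069/4 (n = (-228 - 190)*(68 + (2 - 1*(-5)/(-1))/8) = -418*(68 + (2 - 1*(-5)*(-1))/8) = -418*(68 + (2 - 5)/8) = -418*(68 + (⅛)*(-3)) = -418*(68 - 3/8) = -418*541/8 = -113069/4 ≈ -28267.)
z = -138 (z = -12 - 126 = -138)
z + n = -138 - 113069/4 = -113621/4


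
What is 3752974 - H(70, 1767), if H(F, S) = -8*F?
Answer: 3753534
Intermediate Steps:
3752974 - H(70, 1767) = 3752974 - (-8)*70 = 3752974 - 1*(-560) = 3752974 + 560 = 3753534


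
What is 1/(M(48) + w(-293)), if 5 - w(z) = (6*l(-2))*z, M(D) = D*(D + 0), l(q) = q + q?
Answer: -1/4723 ≈ -0.00021173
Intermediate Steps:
l(q) = 2*q
M(D) = D² (M(D) = D*D = D²)
w(z) = 5 + 24*z (w(z) = 5 - 6*(2*(-2))*z = 5 - 6*(-4)*z = 5 - (-24)*z = 5 + 24*z)
1/(M(48) + w(-293)) = 1/(48² + (5 + 24*(-293))) = 1/(2304 + (5 - 7032)) = 1/(2304 - 7027) = 1/(-4723) = -1/4723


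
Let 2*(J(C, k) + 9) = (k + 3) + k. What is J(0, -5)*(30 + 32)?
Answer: -775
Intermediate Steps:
J(C, k) = -15/2 + k (J(C, k) = -9 + ((k + 3) + k)/2 = -9 + ((3 + k) + k)/2 = -9 + (3 + 2*k)/2 = -9 + (3/2 + k) = -15/2 + k)
J(0, -5)*(30 + 32) = (-15/2 - 5)*(30 + 32) = -25/2*62 = -775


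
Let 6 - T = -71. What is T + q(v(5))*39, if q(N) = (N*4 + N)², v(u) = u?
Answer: 24452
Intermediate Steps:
T = 77 (T = 6 - 1*(-71) = 6 + 71 = 77)
q(N) = 25*N² (q(N) = (4*N + N)² = (5*N)² = 25*N²)
T + q(v(5))*39 = 77 + (25*5²)*39 = 77 + (25*25)*39 = 77 + 625*39 = 77 + 24375 = 24452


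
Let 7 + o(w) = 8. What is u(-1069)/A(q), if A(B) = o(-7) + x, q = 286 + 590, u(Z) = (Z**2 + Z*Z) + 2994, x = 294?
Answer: 2288516/295 ≈ 7757.7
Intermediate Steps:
o(w) = 1 (o(w) = -7 + 8 = 1)
u(Z) = 2994 + 2*Z**2 (u(Z) = (Z**2 + Z**2) + 2994 = 2*Z**2 + 2994 = 2994 + 2*Z**2)
q = 876
A(B) = 295 (A(B) = 1 + 294 = 295)
u(-1069)/A(q) = (2994 + 2*(-1069)**2)/295 = (2994 + 2*1142761)*(1/295) = (2994 + 2285522)*(1/295) = 2288516*(1/295) = 2288516/295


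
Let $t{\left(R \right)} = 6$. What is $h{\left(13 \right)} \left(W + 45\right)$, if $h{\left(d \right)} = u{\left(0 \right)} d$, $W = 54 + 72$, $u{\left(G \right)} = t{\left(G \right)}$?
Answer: $13338$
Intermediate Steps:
$u{\left(G \right)} = 6$
$W = 126$
$h{\left(d \right)} = 6 d$
$h{\left(13 \right)} \left(W + 45\right) = 6 \cdot 13 \left(126 + 45\right) = 78 \cdot 171 = 13338$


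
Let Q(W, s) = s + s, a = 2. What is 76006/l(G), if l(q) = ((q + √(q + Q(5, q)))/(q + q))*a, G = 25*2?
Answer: 3800300/47 - 380030*√6/47 ≈ 61052.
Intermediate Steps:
Q(W, s) = 2*s
G = 50
l(q) = (q + √3*√q)/q (l(q) = ((q + √(q + 2*q))/(q + q))*2 = ((q + √(3*q))/((2*q)))*2 = ((q + √3*√q)*(1/(2*q)))*2 = ((q + √3*√q)/(2*q))*2 = (q + √3*√q)/q)
76006/l(G) = 76006/(1 + √3/√50) = 76006/(1 + √3*(√2/10)) = 76006/(1 + √6/10)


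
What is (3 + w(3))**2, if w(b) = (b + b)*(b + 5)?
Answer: 2601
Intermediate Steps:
w(b) = 2*b*(5 + b) (w(b) = (2*b)*(5 + b) = 2*b*(5 + b))
(3 + w(3))**2 = (3 + 2*3*(5 + 3))**2 = (3 + 2*3*8)**2 = (3 + 48)**2 = 51**2 = 2601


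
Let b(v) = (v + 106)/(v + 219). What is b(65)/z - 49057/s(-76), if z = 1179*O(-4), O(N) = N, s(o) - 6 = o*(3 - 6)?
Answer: -3650235479/17411472 ≈ -209.65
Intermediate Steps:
s(o) = 6 - 3*o (s(o) = 6 + o*(3 - 6) = 6 + o*(-3) = 6 - 3*o)
b(v) = (106 + v)/(219 + v)
z = -4716 (z = 1179*(-4) = -4716)
b(65)/z - 49057/s(-76) = ((106 + 65)/(219 + 65))/(-4716) - 49057/(6 - 3*(-76)) = (171/284)*(-1/4716) - 49057/(6 + 228) = ((1/284)*171)*(-1/4716) - 49057/234 = (171/284)*(-1/4716) - 49057*1/234 = -19/148816 - 49057/234 = -3650235479/17411472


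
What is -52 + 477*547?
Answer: 260867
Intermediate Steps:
-52 + 477*547 = -52 + 260919 = 260867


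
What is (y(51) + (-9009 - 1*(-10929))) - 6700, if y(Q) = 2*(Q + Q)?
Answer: -4576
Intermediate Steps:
y(Q) = 4*Q (y(Q) = 2*(2*Q) = 4*Q)
(y(51) + (-9009 - 1*(-10929))) - 6700 = (4*51 + (-9009 - 1*(-10929))) - 6700 = (204 + (-9009 + 10929)) - 6700 = (204 + 1920) - 6700 = 2124 - 6700 = -4576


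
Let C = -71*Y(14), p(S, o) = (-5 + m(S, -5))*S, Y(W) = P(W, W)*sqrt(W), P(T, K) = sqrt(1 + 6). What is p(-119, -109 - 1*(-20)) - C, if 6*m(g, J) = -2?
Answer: 1904/3 + 497*sqrt(2) ≈ 1337.5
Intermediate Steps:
m(g, J) = -1/3 (m(g, J) = (1/6)*(-2) = -1/3)
P(T, K) = sqrt(7)
Y(W) = sqrt(7)*sqrt(W)
p(S, o) = -16*S/3 (p(S, o) = (-5 - 1/3)*S = -16*S/3)
C = -497*sqrt(2) (C = -71*sqrt(7)*sqrt(14) = -497*sqrt(2) ≈ -702.86)
p(-119, -109 - 1*(-20)) - C = -16/3*(-119) - (-497)*sqrt(2) = 1904/3 + 497*sqrt(2)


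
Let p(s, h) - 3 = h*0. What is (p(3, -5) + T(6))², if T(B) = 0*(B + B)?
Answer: 9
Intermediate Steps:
T(B) = 0 (T(B) = 0*(2*B) = 0)
p(s, h) = 3 (p(s, h) = 3 + h*0 = 3 + 0 = 3)
(p(3, -5) + T(6))² = (3 + 0)² = 3² = 9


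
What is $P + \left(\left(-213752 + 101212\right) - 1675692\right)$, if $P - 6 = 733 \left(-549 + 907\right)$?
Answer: $-1525812$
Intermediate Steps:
$P = 262420$ ($P = 6 + 733 \left(-549 + 907\right) = 6 + 733 \cdot 358 = 6 + 262414 = 262420$)
$P + \left(\left(-213752 + 101212\right) - 1675692\right) = 262420 + \left(\left(-213752 + 101212\right) - 1675692\right) = 262420 - 1788232 = -1525812$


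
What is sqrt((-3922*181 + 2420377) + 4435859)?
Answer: sqrt(6146354) ≈ 2479.2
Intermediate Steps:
sqrt((-3922*181 + 2420377) + 4435859) = sqrt((-709882 + 2420377) + 4435859) = sqrt(1710495 + 4435859) = sqrt(6146354)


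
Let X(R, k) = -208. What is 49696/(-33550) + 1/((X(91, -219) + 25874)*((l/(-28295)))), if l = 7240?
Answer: -923555145789/623432273200 ≈ -1.4814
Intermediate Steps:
49696/(-33550) + 1/((X(91, -219) + 25874)*((l/(-28295)))) = 49696/(-33550) + 1/((-208 + 25874)*((7240/(-28295)))) = 49696*(-1/33550) + 1/(25666*((7240*(-1/28295)))) = -24848/16775 + 1/(25666*(-1448/5659)) = -24848/16775 + (1/25666)*(-5659/1448) = -24848/16775 - 5659/37164368 = -923555145789/623432273200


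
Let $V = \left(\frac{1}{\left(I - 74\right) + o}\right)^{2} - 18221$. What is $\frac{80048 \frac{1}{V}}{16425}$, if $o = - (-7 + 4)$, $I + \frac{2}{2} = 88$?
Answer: $- \frac{20492288}{76615644375} \approx -0.00026747$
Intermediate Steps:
$I = 87$ ($I = -1 + 88 = 87$)
$o = 3$ ($o = \left(-1\right) \left(-3\right) = 3$)
$V = - \frac{4664575}{256}$ ($V = \left(\frac{1}{\left(87 - 74\right) + 3}\right)^{2} - 18221 = \left(\frac{1}{13 + 3}\right)^{2} - 18221 = \left(\frac{1}{16}\right)^{2} - 18221 = \frac{1}{256} - 18221 = - \frac{4664575}{256} \approx -18221.0$)
$\frac{80048 \frac{1}{V}}{16425} = \frac{80048 \frac{1}{- \frac{4664575}{256}}}{16425} = 80048 \left(- \frac{256}{4664575}\right) \frac{1}{16425} = \left(- \frac{20492288}{4664575}\right) \frac{1}{16425} = - \frac{20492288}{76615644375}$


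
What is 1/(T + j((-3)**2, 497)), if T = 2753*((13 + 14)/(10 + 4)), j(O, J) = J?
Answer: 14/81289 ≈ 0.00017223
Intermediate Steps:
T = 74331/14 (T = 2753*(27/14) = 74331/14 ≈ 5309.4)
1/(T + j((-3)**2, 497)) = 1/(74331/14 + 497) = 1/(81289/14) = 14/81289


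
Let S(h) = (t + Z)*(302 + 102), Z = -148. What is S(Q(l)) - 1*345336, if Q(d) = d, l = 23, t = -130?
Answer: -457648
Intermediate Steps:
S(h) = -112312 (S(h) = (-130 - 148)*(302 + 102) = -278*404 = -112312)
S(Q(l)) - 1*345336 = -112312 - 1*345336 = -112312 - 345336 = -457648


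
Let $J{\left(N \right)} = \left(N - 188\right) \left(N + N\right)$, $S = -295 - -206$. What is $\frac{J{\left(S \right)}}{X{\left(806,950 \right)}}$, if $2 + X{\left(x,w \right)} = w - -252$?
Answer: $\frac{24653}{600} \approx 41.088$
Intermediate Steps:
$X{\left(x,w \right)} = 250 + w$ ($X{\left(x,w \right)} = -2 + \left(w - -252\right) = -2 + \left(w + 252\right) = -2 + \left(252 + w\right) = 250 + w$)
$S = -89$ ($S = -295 + 206 = -89$)
$J{\left(N \right)} = 2 N \left(-188 + N\right)$ ($J{\left(N \right)} = \left(-188 + N\right) 2 N = 2 N \left(-188 + N\right)$)
$\frac{J{\left(S \right)}}{X{\left(806,950 \right)}} = \frac{2 \left(-89\right) \left(-188 - 89\right)}{250 + 950} = \frac{2 \left(-89\right) \left(-277\right)}{1200} = 49306 \cdot \frac{1}{1200} = \frac{24653}{600}$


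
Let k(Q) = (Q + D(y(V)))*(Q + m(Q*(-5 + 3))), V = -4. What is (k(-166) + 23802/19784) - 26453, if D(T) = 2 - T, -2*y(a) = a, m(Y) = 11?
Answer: -7140015/9892 ≈ -721.80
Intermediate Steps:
y(a) = -a/2
k(Q) = Q*(11 + Q) (k(Q) = (Q + (2 - (-1)*(-4)/2))*(Q + 11) = (Q + (2 - 1*2))*(11 + Q) = (Q + (2 - 2))*(11 + Q) = (Q + 0)*(11 + Q) = Q*(11 + Q))
(k(-166) + 23802/19784) - 26453 = (-166*(11 - 166) + 23802/19784) - 26453 = (-166*(-155) + 23802*(1/19784)) - 26453 = (25730 + 11901/9892) - 26453 = 254533061/9892 - 26453 = -7140015/9892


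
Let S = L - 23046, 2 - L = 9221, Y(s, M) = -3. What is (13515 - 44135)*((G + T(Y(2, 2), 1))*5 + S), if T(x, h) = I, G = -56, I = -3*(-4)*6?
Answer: 985504700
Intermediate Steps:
I = 72 (I = 12*6 = 72)
L = -9219 (L = 2 - 1*9221 = 2 - 9221 = -9219)
T(x, h) = 72
S = -32265 (S = -9219 - 23046 = -32265)
(13515 - 44135)*((G + T(Y(2, 2), 1))*5 + S) = (13515 - 44135)*((-56 + 72)*5 - 32265) = -30620*(16*5 - 32265) = -30620*(80 - 32265) = -30620*(-32185) = 985504700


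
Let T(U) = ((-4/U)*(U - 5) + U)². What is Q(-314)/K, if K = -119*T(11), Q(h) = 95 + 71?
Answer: -20086/1119671 ≈ -0.017939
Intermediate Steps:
Q(h) = 166
T(U) = (U - 4*(-5 + U)/U)² (T(U) = ((-4/U)*(-5 + U) + U)² = (-4*(-5 + U)/U + U)² = (U - 4*(-5 + U)/U)²)
K = -1119671/121 (K = -119*(20 + 11² - 4*11)²/11² = -119*(20 + 121 - 44)²/121 = -119*97²/121 = -119*9409/121 = -1119671/121 ≈ -9253.5)
Q(-314)/K = 166/(-1119671/121) = 166*(-121/1119671) = -20086/1119671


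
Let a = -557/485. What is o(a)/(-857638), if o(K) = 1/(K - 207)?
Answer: 485/86580271376 ≈ 5.6017e-9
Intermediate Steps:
a = -557/485 (a = -557*1/485 = -557/485 ≈ -1.1485)
o(K) = 1/(-207 + K)
o(a)/(-857638) = 1/(-207 - 557/485*(-857638)) = -1/857638/(-100952/485) = -485/100952*(-1/857638) = 485/86580271376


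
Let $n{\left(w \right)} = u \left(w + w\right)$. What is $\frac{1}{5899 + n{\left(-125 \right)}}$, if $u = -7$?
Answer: $\frac{1}{7649} \approx 0.00013074$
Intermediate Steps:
$n{\left(w \right)} = - 14 w$ ($n{\left(w \right)} = - 7 \left(w + w\right) = - 7 \cdot 2 w = - 14 w$)
$\frac{1}{5899 + n{\left(-125 \right)}} = \frac{1}{5899 - -1750} = \frac{1}{5899 + 1750} = \frac{1}{7649}$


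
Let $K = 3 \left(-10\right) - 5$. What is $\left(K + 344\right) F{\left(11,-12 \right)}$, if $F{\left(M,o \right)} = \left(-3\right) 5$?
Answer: $-4635$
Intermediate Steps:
$K = -35$ ($K = -30 - 5 = -35$)
$F{\left(M,o \right)} = -15$
$\left(K + 344\right) F{\left(11,-12 \right)} = \left(-35 + 344\right) \left(-15\right) = 309 \left(-15\right) = -4635$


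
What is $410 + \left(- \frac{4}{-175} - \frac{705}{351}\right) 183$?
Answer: $\frac{318173}{6825} \approx 46.619$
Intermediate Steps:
$410 + \left(- \frac{4}{-175} - \frac{705}{351}\right) 183 = 410 + \left(\left(-4\right) \left(- \frac{1}{175}\right) - \frac{235}{117}\right) 183 = 410 + \left(\frac{4}{175} - \frac{235}{117}\right) 183 = 410 - \frac{2480077}{6825} = \frac{318173}{6825}$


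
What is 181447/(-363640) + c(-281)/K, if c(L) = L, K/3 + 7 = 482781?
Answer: -131447932387/263333906040 ≈ -0.49917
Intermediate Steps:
K = 1448322 (K = -21 + 3*482781 = -21 + 1448343 = 1448322)
181447/(-363640) + c(-281)/K = 181447/(-363640) - 281/1448322 = 181447*(-1/363640) - 281*1/1448322 = -181447/363640 - 281/1448322 = -131447932387/263333906040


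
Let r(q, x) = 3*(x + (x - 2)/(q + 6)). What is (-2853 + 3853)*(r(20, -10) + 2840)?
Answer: 36512000/13 ≈ 2.8086e+6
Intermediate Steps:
r(q, x) = 3*x + 3*(-2 + x)/(6 + q) (r(q, x) = 3*(x + (-2 + x)/(6 + q)) = 3*x + 3*(-2 + x)/(6 + q))
(-2853 + 3853)*(r(20, -10) + 2840) = (-2853 + 3853)*(3*(-2 + 7*(-10) + 20*(-10))/(6 + 20) + 2840) = 1000*(3*(-2 - 70 - 200)/26 + 2840) = 1000*(3*(1/26)*(-272) + 2840) = 1000*(-408/13 + 2840) = 1000*(36512/13) = 36512000/13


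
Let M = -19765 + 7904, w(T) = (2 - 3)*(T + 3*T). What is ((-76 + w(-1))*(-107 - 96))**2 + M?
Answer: 213615595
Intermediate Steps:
w(T) = -4*T
M = -11861
((-76 + w(-1))*(-107 - 96))**2 + M = ((-76 - 4*(-1))*(-107 - 96))**2 - 11861 = ((-76 + 4)*(-203))**2 - 11861 = (-72*(-203))**2 - 11861 = 14616**2 - 11861 = 213627456 - 11861 = 213615595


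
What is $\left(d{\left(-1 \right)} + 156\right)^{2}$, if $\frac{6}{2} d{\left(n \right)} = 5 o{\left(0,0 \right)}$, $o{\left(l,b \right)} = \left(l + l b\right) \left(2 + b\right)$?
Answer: $24336$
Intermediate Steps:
$o{\left(l,b \right)} = \left(2 + b\right) \left(l + b l\right)$ ($o{\left(l,b \right)} = \left(l + b l\right) \left(2 + b\right) = \left(2 + b\right) \left(l + b l\right)$)
$d{\left(n \right)} = 0$ ($d{\left(n \right)} = \frac{5 \cdot 0 \left(2 + 0^{2} + 3 \cdot 0\right)}{3} = \frac{5 \cdot 0 \left(2 + 0 + 0\right)}{3} = \frac{5 \cdot 0 \cdot 2}{3} = \frac{5 \cdot 0}{3} = \frac{1}{3} \cdot 0 = 0$)
$\left(d{\left(-1 \right)} + 156\right)^{2} = \left(0 + 156\right)^{2} = 156^{2} = 24336$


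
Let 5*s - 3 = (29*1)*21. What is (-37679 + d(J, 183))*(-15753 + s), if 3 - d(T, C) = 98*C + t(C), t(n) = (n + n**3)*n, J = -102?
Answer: 17531315659932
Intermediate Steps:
t(n) = n*(n + n**3)
d(T, C) = 3 - C**2 - C**4 - 98*C (d(T, C) = 3 - (98*C + (C**2 + C**4)) = 3 - (C**2 + C**4 + 98*C) = 3 + (-C**2 - C**4 - 98*C) = 3 - C**2 - C**4 - 98*C)
s = 612/5 (s = 3/5 + ((29*1)*21)/5 = 3/5 + (29*21)/5 = 3/5 + (1/5)*609 = 3/5 + 609/5 = 612/5 ≈ 122.40)
(-37679 + d(J, 183))*(-15753 + s) = (-37679 + (3 - 1*183**2 - 1*183**4 - 98*183))*(-15753 + 612/5) = (-37679 + (3 - 1*33489 - 1*1121513121 - 17934))*(-78153/5) = (-37679 + (3 - 33489 - 1121513121 - 17934))*(-78153/5) = (-37679 - 1121564541)*(-78153/5) = -1121602220*(-78153/5) = 17531315659932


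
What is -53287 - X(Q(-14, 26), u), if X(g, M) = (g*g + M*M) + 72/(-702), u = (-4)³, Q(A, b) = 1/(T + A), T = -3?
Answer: -646762676/11271 ≈ -57383.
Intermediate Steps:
Q(A, b) = 1/(-3 + A)
u = -64
X(g, M) = -4/39 + M² + g² (X(g, M) = (g² + M²) + 72*(-1/702) = (M² + g²) - 4/39 = -4/39 + M² + g²)
-53287 - X(Q(-14, 26), u) = -53287 - (-4/39 + (-64)² + (1/(-3 - 14))²) = -53287 - (-4/39 + 4096 + (1/(-17))²) = -53287 - (-4/39 + 4096 + (-1/17)²) = -53287 - (-4/39 + 4096 + 1/289) = -53287 - 1*46164899/11271 = -53287 - 46164899/11271 = -646762676/11271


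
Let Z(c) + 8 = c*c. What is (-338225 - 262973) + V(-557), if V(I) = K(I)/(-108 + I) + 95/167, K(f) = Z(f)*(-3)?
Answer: -66610549974/111055 ≈ -5.9980e+5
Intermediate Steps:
Z(c) = -8 + c**2 (Z(c) = -8 + c*c = -8 + c**2)
K(f) = 24 - 3*f**2 (K(f) = (-8 + f**2)*(-3) = 24 - 3*f**2)
V(I) = 95/167 + (24 - 3*I**2)/(-108 + I) (V(I) = (24 - 3*I**2)/(-108 + I) + 95/167 = 95/167 + (24 - 3*I**2)/(-108 + I))
(-338225 - 262973) + V(-557) = (-338225 - 262973) + (-6252 - 501*(-557)**2 + 95*(-557))/(167*(-108 - 557)) = -601198 + (1/167)*(-6252 - 501*310249 - 52915)/(-665) = -601198 + (1/167)*(-1/665)*(-6252 - 155434749 - 52915) = -601198 + (1/167)*(-1/665)*(-155493916) = -601198 + 155493916/111055 = -66610549974/111055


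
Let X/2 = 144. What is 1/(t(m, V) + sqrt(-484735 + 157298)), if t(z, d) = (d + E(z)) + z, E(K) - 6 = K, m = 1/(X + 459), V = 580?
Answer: 326994768/374332602469 - 9486153*I*sqrt(1133)/374332602469 ≈ 0.00087354 - 0.000853*I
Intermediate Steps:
X = 288 (X = 2*144 = 288)
m = 1/747 (m = 1/(288 + 459) = 1/747 ≈ 0.0013387)
E(K) = 6 + K
t(z, d) = 6 + d + 2*z (t(z, d) = (d + (6 + z)) + z = (6 + d + z) + z = 6 + d + 2*z)
1/(t(m, V) + sqrt(-484735 + 157298)) = 1/((6 + 580 + 2*(1/747)) + sqrt(-484735 + 157298)) = 1/((6 + 580 + 2/747) + sqrt(-327437)) = 1/(437744/747 + 17*I*sqrt(1133))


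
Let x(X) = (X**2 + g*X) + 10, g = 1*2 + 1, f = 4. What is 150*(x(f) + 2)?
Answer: 6000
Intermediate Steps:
g = 3 (g = 2 + 1 = 3)
x(X) = 10 + X**2 + 3*X (x(X) = (X**2 + 3*X) + 10 = 10 + X**2 + 3*X)
150*(x(f) + 2) = 150*((10 + 4**2 + 3*4) + 2) = 150*((10 + 16 + 12) + 2) = 150*(38 + 2) = 150*40 = 6000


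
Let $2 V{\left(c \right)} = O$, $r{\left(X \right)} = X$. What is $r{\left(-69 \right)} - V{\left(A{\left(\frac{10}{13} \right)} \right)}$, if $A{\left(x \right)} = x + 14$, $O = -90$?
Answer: $-24$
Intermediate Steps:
$A{\left(x \right)} = 14 + x$
$V{\left(c \right)} = -45$ ($V{\left(c \right)} = \frac{1}{2} \left(-90\right) = -45$)
$r{\left(-69 \right)} - V{\left(A{\left(\frac{10}{13} \right)} \right)} = -69 - -45 = -69 + 45 = -24$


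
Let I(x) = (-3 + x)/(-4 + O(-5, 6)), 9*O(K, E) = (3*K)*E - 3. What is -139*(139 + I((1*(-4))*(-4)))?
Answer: -825382/43 ≈ -19195.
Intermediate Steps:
O(K, E) = -⅓ + E*K/3 (O(K, E) = ((3*K)*E - 3)/9 = (3*E*K - 3)/9 = (-3 + 3*E*K)/9 = -⅓ + E*K/3)
I(x) = 9/43 - 3*x/43 (I(x) = (-3 + x)/(-4 + (-⅓ + (⅓)*6*(-5))) = (-3 + x)/(-4 + (-⅓ - 10)) = (-3 + x)/(-4 - 31/3) = (-3 + x)/(-43/3) = (-3 + x)*(-3/43) = 9/43 - 3*x/43)
-139*(139 + I((1*(-4))*(-4))) = -139*(139 + (9/43 - 3*1*(-4)*(-4)/43)) = -139*(139 + (9/43 - (-12)*(-4)/43)) = -139*(139 + (9/43 - 3/43*16)) = -139*(139 + (9/43 - 48/43)) = -139*(139 - 39/43) = -139*5938/43 = -825382/43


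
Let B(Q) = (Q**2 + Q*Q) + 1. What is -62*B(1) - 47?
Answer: -233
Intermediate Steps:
B(Q) = 1 + 2*Q**2 (B(Q) = (Q**2 + Q**2) + 1 = 2*Q**2 + 1 = 1 + 2*Q**2)
-62*B(1) - 47 = -62*(1 + 2*1**2) - 47 = -62*(1 + 2*1) - 47 = -62*(1 + 2) - 47 = -62*3 - 47 = -186 - 47 = -233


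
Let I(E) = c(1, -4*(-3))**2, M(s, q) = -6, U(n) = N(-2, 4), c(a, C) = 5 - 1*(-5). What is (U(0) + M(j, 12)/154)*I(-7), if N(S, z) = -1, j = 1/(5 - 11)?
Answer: -8000/77 ≈ -103.90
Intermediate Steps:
j = -1/6 (j = 1/(-6) = -1/6 ≈ -0.16667)
c(a, C) = 10 (c(a, C) = 5 + 5 = 10)
U(n) = -1
I(E) = 100 (I(E) = 10**2 = 100)
(U(0) + M(j, 12)/154)*I(-7) = (-1 - 6/154)*100 = (-1 - 6*1/154)*100 = (-1 - 3/77)*100 = -80/77*100 = -8000/77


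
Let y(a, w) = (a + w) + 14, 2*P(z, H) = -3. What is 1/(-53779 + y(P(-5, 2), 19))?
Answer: -2/107495 ≈ -1.8606e-5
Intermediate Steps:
P(z, H) = -3/2 (P(z, H) = (½)*(-3) = -3/2)
y(a, w) = 14 + a + w
1/(-53779 + y(P(-5, 2), 19)) = 1/(-53779 + (14 - 3/2 + 19)) = 1/(-53779 + 63/2) = 1/(-107495/2) = -2/107495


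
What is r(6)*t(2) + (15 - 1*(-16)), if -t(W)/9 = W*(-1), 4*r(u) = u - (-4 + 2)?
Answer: 67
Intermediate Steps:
r(u) = ½ + u/4 (r(u) = (u - (-4 + 2))/4 = (u - 1*(-2))/4 = (u + 2)/4 = (2 + u)/4 = ½ + u/4)
t(W) = 9*W (t(W) = -9*W*(-1) = -(-9)*W = 9*W)
r(6)*t(2) + (15 - 1*(-16)) = (½ + (¼)*6)*(9*2) + (15 - 1*(-16)) = (½ + 3/2)*18 + (15 + 16) = 2*18 + 31 = 36 + 31 = 67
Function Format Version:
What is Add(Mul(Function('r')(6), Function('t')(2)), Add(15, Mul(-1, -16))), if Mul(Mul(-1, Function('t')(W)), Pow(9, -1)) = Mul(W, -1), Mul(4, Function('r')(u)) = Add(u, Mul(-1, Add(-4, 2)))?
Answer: 67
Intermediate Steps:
Function('r')(u) = Add(Rational(1, 2), Mul(Rational(1, 4), u)) (Function('r')(u) = Mul(Rational(1, 4), Add(u, Mul(-1, Add(-4, 2)))) = Mul(Rational(1, 4), Add(u, Mul(-1, -2))) = Mul(Rational(1, 4), Add(u, 2)) = Mul(Rational(1, 4), Add(2, u)) = Add(Rational(1, 2), Mul(Rational(1, 4), u)))
Function('t')(W) = Mul(9, W) (Function('t')(W) = Mul(-9, Mul(W, -1)) = Mul(-9, Mul(-1, W)) = Mul(9, W))
Add(Mul(Function('r')(6), Function('t')(2)), Add(15, Mul(-1, -16))) = Add(Mul(Add(Rational(1, 2), Mul(Rational(1, 4), 6)), Mul(9, 2)), Add(15, Mul(-1, -16))) = Add(Mul(Add(Rational(1, 2), Rational(3, 2)), 18), Add(15, 16)) = Add(Mul(2, 18), 31) = Add(36, 31) = 67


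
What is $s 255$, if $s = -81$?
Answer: $-20655$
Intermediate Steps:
$s 255 = \left(-81\right) 255 = -20655$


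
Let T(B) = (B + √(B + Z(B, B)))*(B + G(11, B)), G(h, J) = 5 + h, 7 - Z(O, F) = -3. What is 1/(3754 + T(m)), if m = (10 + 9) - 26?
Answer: 3691/13623238 - 9*√3/13623238 ≈ 0.00026979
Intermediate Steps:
Z(O, F) = 10 (Z(O, F) = 7 - 1*(-3) = 7 + 3 = 10)
m = -7 (m = 19 - 26 = -7)
T(B) = (16 + B)*(B + √(10 + B)) (T(B) = (B + √(B + 10))*(B + (5 + 11)) = (B + √(10 + B))*(B + 16) = (B + √(10 + B))*(16 + B) = (16 + B)*(B + √(10 + B)))
1/(3754 + T(m)) = 1/(3754 + ((-7)² + 16*(-7) + 16*√(10 - 7) - 7*√(10 - 7))) = 1/(3754 + (49 - 112 + 16*√3 - 7*√3)) = 1/(3754 + (-63 + 9*√3)) = 1/(3691 + 9*√3)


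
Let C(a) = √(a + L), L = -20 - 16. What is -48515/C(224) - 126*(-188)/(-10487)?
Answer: -23688/10487 - 48515*√47/94 ≈ -3540.6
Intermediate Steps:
L = -36
C(a) = √(-36 + a) (C(a) = √(a - 36) = √(-36 + a))
-48515/C(224) - 126*(-188)/(-10487) = -48515/√(-36 + 224) - 126*(-188)/(-10487) = -48515*√47/94 + 23688*(-1/10487) = -48515*√47/94 - 23688/10487 = -23688/10487 - 48515*√47/94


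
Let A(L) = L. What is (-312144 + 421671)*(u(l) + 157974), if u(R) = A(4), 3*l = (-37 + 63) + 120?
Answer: 17302856406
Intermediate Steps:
l = 146/3 (l = ((-37 + 63) + 120)/3 = (26 + 120)/3 = (1/3)*146 = 146/3 ≈ 48.667)
u(R) = 4
(-312144 + 421671)*(u(l) + 157974) = (-312144 + 421671)*(4 + 157974) = 109527*157978 = 17302856406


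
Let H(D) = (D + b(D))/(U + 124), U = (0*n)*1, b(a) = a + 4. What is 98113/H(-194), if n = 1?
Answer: -3041503/96 ≈ -31682.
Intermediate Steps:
b(a) = 4 + a
U = 0 (U = (0*1)*1 = 0*1 = 0)
H(D) = 1/31 + D/62 (H(D) = (D + (4 + D))/(0 + 124) = (4 + 2*D)/124 = (4 + 2*D)*(1/124) = 1/31 + D/62)
98113/H(-194) = 98113/(1/31 + (1/62)*(-194)) = 98113/(1/31 - 97/31) = 98113/(-96/31) = 98113*(-31/96) = -3041503/96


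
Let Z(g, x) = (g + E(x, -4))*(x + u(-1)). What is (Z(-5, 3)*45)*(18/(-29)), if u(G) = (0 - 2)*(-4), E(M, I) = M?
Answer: 17820/29 ≈ 614.48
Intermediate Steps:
u(G) = 8 (u(G) = -2*(-4) = 8)
Z(g, x) = (8 + x)*(g + x) (Z(g, x) = (g + x)*(x + 8) = (g + x)*(8 + x) = (8 + x)*(g + x))
(Z(-5, 3)*45)*(18/(-29)) = ((3**2 + 8*(-5) + 8*3 - 5*3)*45)*(18/(-29)) = ((9 - 40 + 24 - 15)*45)*(18*(-1/29)) = -22*45*(-18/29) = -990*(-18/29) = 17820/29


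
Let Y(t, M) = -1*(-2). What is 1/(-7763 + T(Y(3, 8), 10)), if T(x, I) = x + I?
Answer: -1/7751 ≈ -0.00012902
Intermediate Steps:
Y(t, M) = 2
T(x, I) = I + x
1/(-7763 + T(Y(3, 8), 10)) = 1/(-7763 + (10 + 2)) = 1/(-7763 + 12) = 1/(-7751) = -1/7751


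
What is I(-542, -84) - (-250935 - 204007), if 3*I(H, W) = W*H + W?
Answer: 470090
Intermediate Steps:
I(H, W) = W/3 + H*W/3 (I(H, W) = (W*H + W)/3 = (H*W + W)/3 = (W + H*W)/3 = W/3 + H*W/3)
I(-542, -84) - (-250935 - 204007) = (1/3)*(-84)*(1 - 542) - (-250935 - 204007) = (1/3)*(-84)*(-541) - 1*(-454942) = 15148 + 454942 = 470090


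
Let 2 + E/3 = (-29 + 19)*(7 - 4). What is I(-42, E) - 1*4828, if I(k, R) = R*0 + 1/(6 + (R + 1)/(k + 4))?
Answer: -82074/17 ≈ -4827.9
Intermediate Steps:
E = -96 (E = -6 + 3*((-29 + 19)*(7 - 4)) = -6 + 3*(-10*3) = -6 + 3*(-30) = -6 - 90 = -96)
I(k, R) = 1/(6 + (1 + R)/(4 + k)) (I(k, R) = 0 + 1/(6 + (1 + R)/(4 + k)) = 1/(6 + (1 + R)/(4 + k)))
I(-42, E) - 1*4828 = (4 - 42)/(25 - 96 + 6*(-42)) - 1*4828 = -38/(25 - 96 - 252) - 4828 = -38/(-323) - 4828 = -1/323*(-38) - 4828 = 2/17 - 4828 = -82074/17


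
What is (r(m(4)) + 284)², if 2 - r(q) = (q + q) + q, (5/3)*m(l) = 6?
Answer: 1893376/25 ≈ 75735.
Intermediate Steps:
m(l) = 18/5 (m(l) = (⅗)*6 = 18/5)
r(q) = 2 - 3*q (r(q) = 2 - ((q + q) + q) = 2 - (2*q + q) = 2 - 3*q)
(r(m(4)) + 284)² = ((2 - 3*18/5) + 284)² = ((2 - 54/5) + 284)² = (-44/5 + 284)² = (1376/5)² = 1893376/25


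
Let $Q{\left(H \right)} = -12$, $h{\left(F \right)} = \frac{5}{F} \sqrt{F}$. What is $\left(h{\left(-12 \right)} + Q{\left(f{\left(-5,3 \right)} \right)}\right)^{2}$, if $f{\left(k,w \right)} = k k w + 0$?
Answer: $\frac{1703}{12} + 20 i \sqrt{3} \approx 141.92 + 34.641 i$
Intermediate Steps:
$f{\left(k,w \right)} = w k^{2}$ ($f{\left(k,w \right)} = k^{2} w + 0 = w k^{2} + 0 = w k^{2}$)
$h{\left(F \right)} = \frac{5}{\sqrt{F}}$
$\left(h{\left(-12 \right)} + Q{\left(f{\left(-5,3 \right)} \right)}\right)^{2} = \left(\frac{5}{2 i \sqrt{3}} - 12\right)^{2} = \left(5 \left(- \frac{i \sqrt{3}}{6}\right) - 12\right)^{2} = \left(- \frac{5 i \sqrt{3}}{6} - 12\right)^{2} = \left(-12 - \frac{5 i \sqrt{3}}{6}\right)^{2}$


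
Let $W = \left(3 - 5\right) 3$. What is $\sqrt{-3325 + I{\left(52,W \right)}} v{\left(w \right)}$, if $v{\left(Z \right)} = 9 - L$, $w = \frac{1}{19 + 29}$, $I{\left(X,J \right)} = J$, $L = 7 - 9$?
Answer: $11 i \sqrt{3331} \approx 634.86 i$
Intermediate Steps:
$W = -6$ ($W = \left(-2\right) 3 = -6$)
$L = -2$ ($L = 7 - 9 = -2$)
$w = \frac{1}{48} \approx 0.020833$
$v{\left(Z \right)} = 11$ ($v{\left(Z \right)} = 9 - -2 = 9 + 2 = 11$)
$\sqrt{-3325 + I{\left(52,W \right)}} v{\left(w \right)} = \sqrt{-3325 - 6} \cdot 11 = \sqrt{-3331} \cdot 11 = i \sqrt{3331} \cdot 11 = 11 i \sqrt{3331}$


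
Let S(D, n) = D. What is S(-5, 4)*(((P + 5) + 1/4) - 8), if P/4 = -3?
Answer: 295/4 ≈ 73.750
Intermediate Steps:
P = -12 (P = 4*(-3) = -12)
S(-5, 4)*(((P + 5) + 1/4) - 8) = -5*(((-12 + 5) + 1/4) - 8) = -5*((-7 + ¼) - 8) = -5*(-27/4 - 8) = -5*(-59/4) = 295/4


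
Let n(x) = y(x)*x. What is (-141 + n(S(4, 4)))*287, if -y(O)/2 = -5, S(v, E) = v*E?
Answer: 5453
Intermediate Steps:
S(v, E) = E*v
y(O) = 10 (y(O) = -2*(-5) = 10)
n(x) = 10*x
(-141 + n(S(4, 4)))*287 = (-141 + 10*(4*4))*287 = (-141 + 10*16)*287 = (-141 + 160)*287 = 19*287 = 5453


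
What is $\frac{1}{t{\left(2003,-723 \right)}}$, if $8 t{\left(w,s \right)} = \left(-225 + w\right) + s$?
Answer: $\frac{8}{1055} \approx 0.0075829$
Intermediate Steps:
$t{\left(w,s \right)} = - \frac{225}{8} + \frac{s}{8} + \frac{w}{8}$ ($t{\left(w,s \right)} = \frac{\left(-225 + w\right) + s}{8} = \frac{-225 + s + w}{8} = - \frac{225}{8} + \frac{s}{8} + \frac{w}{8}$)
$\frac{1}{t{\left(2003,-723 \right)}} = \frac{1}{- \frac{225}{8} + \frac{1}{8} \left(-723\right) + \frac{1}{8} \cdot 2003} = \frac{1}{- \frac{225}{8} - \frac{723}{8} + \frac{2003}{8}} = \frac{1}{\frac{1055}{8}} = \frac{8}{1055}$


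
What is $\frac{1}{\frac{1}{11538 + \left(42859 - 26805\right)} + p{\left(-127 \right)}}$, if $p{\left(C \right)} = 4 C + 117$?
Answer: $- \frac{27592}{10788471} \approx -0.0025575$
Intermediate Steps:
$p{\left(C \right)} = 117 + 4 C$
$\frac{1}{\frac{1}{11538 + \left(42859 - 26805\right)} + p{\left(-127 \right)}} = \frac{1}{\frac{1}{11538 + \left(42859 - 26805\right)} + \left(117 + 4 \left(-127\right)\right)} = \frac{1}{\frac{1}{11538 + 16054} + \left(117 - 508\right)} = \frac{1}{\frac{1}{27592} - 391} = \frac{1}{- \frac{10788471}{27592}} = - \frac{27592}{10788471}$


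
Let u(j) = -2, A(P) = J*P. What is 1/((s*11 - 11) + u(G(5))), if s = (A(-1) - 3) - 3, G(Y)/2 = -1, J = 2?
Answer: -1/101 ≈ -0.0099010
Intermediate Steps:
A(P) = 2*P
G(Y) = -2 (G(Y) = 2*(-1) = -2)
s = -8 (s = (2*(-1) - 3) - 3 = (-2 - 3) - 3 = -5 - 3 = -8)
1/((s*11 - 11) + u(G(5))) = 1/((-8*11 - 11) - 2) = 1/((-88 - 11) - 2) = 1/(-99 - 2) = 1/(-101) = -1/101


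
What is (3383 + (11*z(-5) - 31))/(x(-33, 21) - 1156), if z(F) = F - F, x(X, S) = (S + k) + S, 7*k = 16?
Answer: -11732/3891 ≈ -3.0152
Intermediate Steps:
k = 16/7 (k = (⅐)*16 = 16/7 ≈ 2.2857)
x(X, S) = 16/7 + 2*S (x(X, S) = (S + 16/7) + S = (16/7 + S) + S = 16/7 + 2*S)
z(F) = 0
(3383 + (11*z(-5) - 31))/(x(-33, 21) - 1156) = (3383 + (11*0 - 31))/((16/7 + 2*21) - 1156) = (3383 + (0 - 31))/((16/7 + 42) - 1156) = (3383 - 31)/(310/7 - 1156) = 3352/(-7782/7) = 3352*(-7/7782) = -11732/3891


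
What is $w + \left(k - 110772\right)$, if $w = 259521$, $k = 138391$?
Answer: $287140$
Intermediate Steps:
$w + \left(k - 110772\right) = 259521 + \left(138391 - 110772\right) = 259521 + 27619 = 287140$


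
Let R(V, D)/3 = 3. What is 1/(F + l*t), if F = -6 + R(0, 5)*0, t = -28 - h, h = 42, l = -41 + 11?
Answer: 1/2094 ≈ 0.00047755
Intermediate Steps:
R(V, D) = 9 (R(V, D) = 3*3 = 9)
l = -30
t = -70 (t = -28 - 1*42 = -28 - 42 = -70)
F = -6 (F = -6 + 9*0 = -6 + 0 = -6)
1/(F + l*t) = 1/(-6 - 30*(-70)) = 1/(-6 + 2100) = 1/2094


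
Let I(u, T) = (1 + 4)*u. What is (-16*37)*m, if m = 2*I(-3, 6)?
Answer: 17760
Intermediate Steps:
I(u, T) = 5*u
m = -30 (m = 2*(5*(-3)) = 2*(-15) = -30)
(-16*37)*m = -16*37*(-30) = -592*(-30) = 17760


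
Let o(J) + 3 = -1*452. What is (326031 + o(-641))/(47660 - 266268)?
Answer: -40697/27326 ≈ -1.4893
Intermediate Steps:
o(J) = -455 (o(J) = -3 - 1*452 = -3 - 452 = -455)
(326031 + o(-641))/(47660 - 266268) = (326031 - 455)/(47660 - 266268) = 325576/(-218608) = 325576*(-1/218608) = -40697/27326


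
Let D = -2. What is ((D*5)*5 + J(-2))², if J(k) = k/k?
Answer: 2401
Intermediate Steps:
J(k) = 1
((D*5)*5 + J(-2))² = (-2*5*5 + 1)² = (-10*5 + 1)² = (-50 + 1)² = (-49)² = 2401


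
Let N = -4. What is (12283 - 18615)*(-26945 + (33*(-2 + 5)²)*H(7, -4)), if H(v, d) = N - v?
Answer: 191302384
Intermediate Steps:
H(v, d) = -4 - v
(12283 - 18615)*(-26945 + (33*(-2 + 5)²)*H(7, -4)) = (12283 - 18615)*(-26945 + (33*(-2 + 5)²)*(-4 - 1*7)) = -6332*(-26945 + (33*3²)*(-4 - 7)) = -6332*(-26945 + (33*9)*(-11)) = -6332*(-26945 + 297*(-11)) = -6332*(-26945 - 3267) = -6332*(-30212) = 191302384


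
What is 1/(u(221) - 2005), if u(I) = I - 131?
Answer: -1/1915 ≈ -0.00052219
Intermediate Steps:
u(I) = -131 + I
1/(u(221) - 2005) = 1/((-131 + 221) - 2005) = 1/(90 - 2005) = 1/(-1915) = -1/1915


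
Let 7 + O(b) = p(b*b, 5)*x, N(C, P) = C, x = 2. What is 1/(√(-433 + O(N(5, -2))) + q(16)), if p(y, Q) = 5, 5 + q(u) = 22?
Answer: 17/719 - I*√430/719 ≈ 0.023644 - 0.028841*I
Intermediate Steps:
q(u) = 17 (q(u) = -5 + 22 = 17)
O(b) = 3 (O(b) = -7 + 5*2 = -7 + 10 = 3)
1/(√(-433 + O(N(5, -2))) + q(16)) = 1/(√(-433 + 3) + 17) = 1/(√(-430) + 17) = 1/(I*√430 + 17) = 1/(17 + I*√430)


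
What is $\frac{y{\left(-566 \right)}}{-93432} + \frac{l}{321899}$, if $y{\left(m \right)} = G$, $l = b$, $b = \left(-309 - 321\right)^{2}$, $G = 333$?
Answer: $\frac{12325322811}{10025222456} \approx 1.2294$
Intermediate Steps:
$b = 396900$ ($b = \left(-630\right)^{2} = 396900$)
$l = 396900$
$y{\left(m \right)} = 333$
$\frac{y{\left(-566 \right)}}{-93432} + \frac{l}{321899} = \frac{333}{-93432} + \frac{396900}{321899} = 333 \left(- \frac{1}{93432}\right) + 396900 \cdot \frac{1}{321899} = - \frac{111}{31144} + \frac{396900}{321899} = \frac{12325322811}{10025222456}$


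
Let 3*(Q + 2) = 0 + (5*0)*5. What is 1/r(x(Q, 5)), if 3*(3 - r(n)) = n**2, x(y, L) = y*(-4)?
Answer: -3/55 ≈ -0.054545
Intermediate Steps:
Q = -2 (Q = -2 + (0 + (5*0)*5)/3 = -2 + (0 + 0*5)/3 = -2 + (0 + 0)/3 = -2 + (1/3)*0 = -2 + 0 = -2)
x(y, L) = -4*y
r(n) = 3 - n**2/3
1/r(x(Q, 5)) = 1/(3 - (-4*(-2))**2/3) = 1/(3 - 1/3*8**2) = 1/(3 - 1/3*64) = 1/(3 - 64/3) = 1/(-55/3) = -3/55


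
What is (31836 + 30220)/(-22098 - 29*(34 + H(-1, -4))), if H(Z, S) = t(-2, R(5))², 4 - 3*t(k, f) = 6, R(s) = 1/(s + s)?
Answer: -69813/25984 ≈ -2.6868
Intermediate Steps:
R(s) = 1/(2*s)
t(k, f) = -⅔ (t(k, f) = 4/3 - ⅓*6 = 4/3 - 2 = -⅔)
H(Z, S) = 4/9 (H(Z, S) = (-⅔)² = 4/9)
(31836 + 30220)/(-22098 - 29*(34 + H(-1, -4))) = (31836 + 30220)/(-22098 - 29*(34 + 4/9)) = 62056/(-22098 - 29*310/9) = 62056/(-22098 - 8990/9) = 62056/(-207872/9) = 62056*(-9/207872) = -69813/25984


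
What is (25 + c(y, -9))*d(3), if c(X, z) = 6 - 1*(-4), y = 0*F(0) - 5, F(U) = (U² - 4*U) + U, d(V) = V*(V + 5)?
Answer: 840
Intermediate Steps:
d(V) = V*(5 + V)
F(U) = U² - 3*U
y = -5 (y = 0*(0*(-3 + 0)) - 5 = 0*(0*(-3)) - 5 = 0*0 - 5 = 0 - 5 = -5)
c(X, z) = 10 (c(X, z) = 6 + 4 = 10)
(25 + c(y, -9))*d(3) = (25 + 10)*(3*(5 + 3)) = 35*(3*8) = 35*24 = 840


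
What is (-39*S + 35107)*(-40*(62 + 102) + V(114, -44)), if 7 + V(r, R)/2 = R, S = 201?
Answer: -181659416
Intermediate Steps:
V(r, R) = -14 + 2*R
(-39*S + 35107)*(-40*(62 + 102) + V(114, -44)) = (-39*201 + 35107)*(-40*(62 + 102) + (-14 + 2*(-44))) = (-7839 + 35107)*(-40*164 + (-14 - 88)) = 27268*(-6560 - 102) = 27268*(-6662) = -181659416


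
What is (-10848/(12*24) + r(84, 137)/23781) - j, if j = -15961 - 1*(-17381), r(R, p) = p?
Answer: -11554878/7927 ≈ -1457.7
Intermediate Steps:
j = 1420 (j = -15961 + 17381 = 1420)
(-10848/(12*24) + r(84, 137)/23781) - j = (-10848/(12*24) + 137/23781) - 1*1420 = (-10848/288 + 137*(1/23781)) - 1420 = (-10848*1/288 + 137/23781) - 1420 = (-113/3 + 137/23781) - 1420 = -298538/7927 - 1420 = -11554878/7927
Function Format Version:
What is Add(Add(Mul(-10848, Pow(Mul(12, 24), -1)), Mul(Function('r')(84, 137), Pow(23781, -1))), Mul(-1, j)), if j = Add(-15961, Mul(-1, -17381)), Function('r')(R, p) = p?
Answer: Rational(-11554878, 7927) ≈ -1457.7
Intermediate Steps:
j = 1420 (j = Add(-15961, 17381) = 1420)
Add(Add(Mul(-10848, Pow(Mul(12, 24), -1)), Mul(Function('r')(84, 137), Pow(23781, -1))), Mul(-1, j)) = Add(Add(Mul(-10848, Pow(Mul(12, 24), -1)), Mul(137, Pow(23781, -1))), Mul(-1, 1420)) = Add(Add(Mul(-10848, Pow(288, -1)), Mul(137, Rational(1, 23781))), -1420) = Add(Add(Mul(-10848, Rational(1, 288)), Rational(137, 23781)), -1420) = Add(Add(Rational(-113, 3), Rational(137, 23781)), -1420) = Add(Rational(-298538, 7927), -1420) = Rational(-11554878, 7927)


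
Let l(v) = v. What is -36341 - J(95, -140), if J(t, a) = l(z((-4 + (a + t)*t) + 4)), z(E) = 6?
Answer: -36347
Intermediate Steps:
J(t, a) = 6
-36341 - J(95, -140) = -36341 - 1*6 = -36341 - 6 = -36347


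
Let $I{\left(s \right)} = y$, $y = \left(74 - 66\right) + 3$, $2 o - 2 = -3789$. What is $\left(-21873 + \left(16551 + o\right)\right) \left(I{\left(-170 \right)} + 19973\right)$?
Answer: $-144194552$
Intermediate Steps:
$o = - \frac{3787}{2}$ ($o = 1 + \frac{1}{2} \left(-3789\right) = 1 - \frac{3789}{2} = - \frac{3787}{2} \approx -1893.5$)
$y = 11$ ($y = 8 + 3 = 11$)
$I{\left(s \right)} = 11$
$\left(-21873 + \left(16551 + o\right)\right) \left(I{\left(-170 \right)} + 19973\right) = \left(-21873 + \left(16551 - \frac{3787}{2}\right)\right) \left(11 + 19973\right) = \left(-21873 + \frac{29315}{2}\right) 19984 = \left(- \frac{14431}{2}\right) 19984 = -144194552$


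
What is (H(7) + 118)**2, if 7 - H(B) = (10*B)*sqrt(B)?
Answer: 49925 - 17500*sqrt(7) ≈ 3624.4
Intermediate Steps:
H(B) = 7 - 10*B**(3/2) (H(B) = 7 - 10*B*sqrt(B) = 7 - 10*B**(3/2))
(H(7) + 118)**2 = ((7 - 70*sqrt(7)) + 118)**2 = (125 - 70*sqrt(7))**2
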